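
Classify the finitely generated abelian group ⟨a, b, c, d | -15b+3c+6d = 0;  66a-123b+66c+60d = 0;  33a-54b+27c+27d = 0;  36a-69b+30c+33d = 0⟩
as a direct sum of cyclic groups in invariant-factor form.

Answer: M ≅ ℤ/3 ⊕ ℤ/3 ⊕ ℤ/9 ⊕ ℤ/27

Derivation:
rank_ℚ(R)=4; free=4−4=0
SNF(R) diag = [3, 3, 9, 27] → torsion [3, 3, 9, 27]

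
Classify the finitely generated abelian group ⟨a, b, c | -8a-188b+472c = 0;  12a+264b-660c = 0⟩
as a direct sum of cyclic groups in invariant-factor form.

Answer: M ≅ ℤ^1 ⊕ ℤ/4 ⊕ ℤ/12

Derivation:
rank_ℚ(R)=2; free=3−2=1
SNF(R) diag = [4, 12] → torsion [4, 12]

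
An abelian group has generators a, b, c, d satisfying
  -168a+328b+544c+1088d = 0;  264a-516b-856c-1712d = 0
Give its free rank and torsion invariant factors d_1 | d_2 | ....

rank_ℚ(R)=2; free=4−2=2
SNF(R) diag = [4, 8] → torsion [4, 8]

Answer: M ≅ ℤ^2 ⊕ ℤ/4 ⊕ ℤ/8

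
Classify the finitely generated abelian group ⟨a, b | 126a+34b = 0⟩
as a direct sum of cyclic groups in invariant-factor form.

rank_ℚ(R)=1; free=2−1=1
SNF(R) diag = [2] → torsion [2]

Answer: M ≅ ℤ^1 ⊕ ℤ/2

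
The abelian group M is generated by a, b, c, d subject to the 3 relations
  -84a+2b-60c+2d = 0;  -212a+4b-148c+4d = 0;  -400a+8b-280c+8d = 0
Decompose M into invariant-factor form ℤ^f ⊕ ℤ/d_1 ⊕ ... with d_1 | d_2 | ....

rank_ℚ(R)=3; free=4−3=1
SNF(R) diag = [2, 4, 8] → torsion [2, 4, 8]

Answer: M ≅ ℤ^1 ⊕ ℤ/2 ⊕ ℤ/4 ⊕ ℤ/8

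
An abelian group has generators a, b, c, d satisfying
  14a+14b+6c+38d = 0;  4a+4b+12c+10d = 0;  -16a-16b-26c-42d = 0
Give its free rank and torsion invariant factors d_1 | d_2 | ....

rank_ℚ(R)=3; free=4−3=1
SNF(R) diag = [2, 2, 6] → torsion [2, 2, 6]

Answer: M ≅ ℤ^1 ⊕ ℤ/2 ⊕ ℤ/2 ⊕ ℤ/6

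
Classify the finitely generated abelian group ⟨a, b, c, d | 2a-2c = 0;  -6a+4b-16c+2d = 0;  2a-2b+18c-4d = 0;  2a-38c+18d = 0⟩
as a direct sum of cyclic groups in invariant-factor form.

rank_ℚ(R)=4; free=4−4=0
SNF(R) diag = [2, 2, 6, 18] → torsion [2, 2, 6, 18]

Answer: M ≅ ℤ/2 ⊕ ℤ/2 ⊕ ℤ/6 ⊕ ℤ/18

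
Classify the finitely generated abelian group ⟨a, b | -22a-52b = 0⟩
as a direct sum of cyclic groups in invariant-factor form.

rank_ℚ(R)=1; free=2−1=1
SNF(R) diag = [2] → torsion [2]

Answer: M ≅ ℤ^1 ⊕ ℤ/2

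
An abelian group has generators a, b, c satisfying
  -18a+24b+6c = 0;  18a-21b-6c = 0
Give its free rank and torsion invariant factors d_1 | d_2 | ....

Answer: M ≅ ℤ^1 ⊕ ℤ/3 ⊕ ℤ/6

Derivation:
rank_ℚ(R)=2; free=3−2=1
SNF(R) diag = [3, 6] → torsion [3, 6]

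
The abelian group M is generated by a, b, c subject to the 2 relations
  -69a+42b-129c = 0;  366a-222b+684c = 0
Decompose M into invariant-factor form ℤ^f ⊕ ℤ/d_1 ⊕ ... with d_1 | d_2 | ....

rank_ℚ(R)=2; free=3−2=1
SNF(R) diag = [3, 6] → torsion [3, 6]

Answer: M ≅ ℤ^1 ⊕ ℤ/3 ⊕ ℤ/6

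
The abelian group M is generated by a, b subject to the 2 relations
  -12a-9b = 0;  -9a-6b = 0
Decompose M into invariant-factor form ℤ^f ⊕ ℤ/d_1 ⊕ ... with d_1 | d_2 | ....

rank_ℚ(R)=2; free=2−2=0
SNF(R) diag = [3, 3] → torsion [3, 3]

Answer: M ≅ ℤ/3 ⊕ ℤ/3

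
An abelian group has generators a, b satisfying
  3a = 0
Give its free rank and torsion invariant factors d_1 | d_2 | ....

Answer: M ≅ ℤ^1 ⊕ ℤ/3

Derivation:
rank_ℚ(R)=1; free=2−1=1
SNF(R) diag = [3] → torsion [3]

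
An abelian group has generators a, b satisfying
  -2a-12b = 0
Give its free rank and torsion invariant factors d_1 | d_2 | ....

Answer: M ≅ ℤ^1 ⊕ ℤ/2

Derivation:
rank_ℚ(R)=1; free=2−1=1
SNF(R) diag = [2] → torsion [2]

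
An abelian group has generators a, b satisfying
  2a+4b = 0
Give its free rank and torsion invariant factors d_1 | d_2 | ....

Answer: M ≅ ℤ^1 ⊕ ℤ/2

Derivation:
rank_ℚ(R)=1; free=2−1=1
SNF(R) diag = [2] → torsion [2]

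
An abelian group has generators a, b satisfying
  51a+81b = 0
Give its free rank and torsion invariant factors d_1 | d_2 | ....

rank_ℚ(R)=1; free=2−1=1
SNF(R) diag = [3] → torsion [3]

Answer: M ≅ ℤ^1 ⊕ ℤ/3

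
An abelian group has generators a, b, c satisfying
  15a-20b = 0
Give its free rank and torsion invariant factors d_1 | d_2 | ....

Answer: M ≅ ℤ^2 ⊕ ℤ/5

Derivation:
rank_ℚ(R)=1; free=3−1=2
SNF(R) diag = [5] → torsion [5]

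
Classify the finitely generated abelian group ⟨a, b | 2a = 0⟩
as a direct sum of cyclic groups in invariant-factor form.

Answer: M ≅ ℤ^1 ⊕ ℤ/2

Derivation:
rank_ℚ(R)=1; free=2−1=1
SNF(R) diag = [2] → torsion [2]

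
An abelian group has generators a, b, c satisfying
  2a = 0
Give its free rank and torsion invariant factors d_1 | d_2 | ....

Answer: M ≅ ℤ^2 ⊕ ℤ/2

Derivation:
rank_ℚ(R)=1; free=3−1=2
SNF(R) diag = [2] → torsion [2]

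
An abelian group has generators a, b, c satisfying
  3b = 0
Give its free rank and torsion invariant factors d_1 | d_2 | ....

rank_ℚ(R)=1; free=3−1=2
SNF(R) diag = [3] → torsion [3]

Answer: M ≅ ℤ^2 ⊕ ℤ/3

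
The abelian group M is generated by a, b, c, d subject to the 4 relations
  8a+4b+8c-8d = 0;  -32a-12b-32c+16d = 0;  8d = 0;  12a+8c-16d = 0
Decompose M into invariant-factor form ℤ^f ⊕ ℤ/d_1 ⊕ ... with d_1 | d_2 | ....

rank_ℚ(R)=4; free=4−4=0
SNF(R) diag = [4, 4, 8, 8] → torsion [4, 4, 8, 8]

Answer: M ≅ ℤ/4 ⊕ ℤ/4 ⊕ ℤ/8 ⊕ ℤ/8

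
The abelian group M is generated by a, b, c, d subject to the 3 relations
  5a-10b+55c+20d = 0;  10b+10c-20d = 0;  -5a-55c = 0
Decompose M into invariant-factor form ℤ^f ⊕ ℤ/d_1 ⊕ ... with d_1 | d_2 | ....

Answer: M ≅ ℤ^1 ⊕ ℤ/5 ⊕ ℤ/10 ⊕ ℤ/10

Derivation:
rank_ℚ(R)=3; free=4−3=1
SNF(R) diag = [5, 10, 10] → torsion [5, 10, 10]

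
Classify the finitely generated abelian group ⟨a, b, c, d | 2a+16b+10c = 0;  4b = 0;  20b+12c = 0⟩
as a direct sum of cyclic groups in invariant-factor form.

rank_ℚ(R)=3; free=4−3=1
SNF(R) diag = [2, 4, 12] → torsion [2, 4, 12]

Answer: M ≅ ℤ^1 ⊕ ℤ/2 ⊕ ℤ/4 ⊕ ℤ/12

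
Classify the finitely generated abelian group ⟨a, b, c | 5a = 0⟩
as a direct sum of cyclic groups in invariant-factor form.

rank_ℚ(R)=1; free=3−1=2
SNF(R) diag = [5] → torsion [5]

Answer: M ≅ ℤ^2 ⊕ ℤ/5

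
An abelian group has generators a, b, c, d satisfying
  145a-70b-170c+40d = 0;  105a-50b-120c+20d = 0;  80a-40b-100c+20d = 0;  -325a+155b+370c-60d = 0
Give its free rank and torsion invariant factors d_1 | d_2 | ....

Answer: M ≅ ℤ/5 ⊕ ℤ/5 ⊕ ℤ/10 ⊕ ℤ/20

Derivation:
rank_ℚ(R)=4; free=4−4=0
SNF(R) diag = [5, 5, 10, 20] → torsion [5, 5, 10, 20]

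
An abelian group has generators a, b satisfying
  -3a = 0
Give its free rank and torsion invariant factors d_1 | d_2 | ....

Answer: M ≅ ℤ^1 ⊕ ℤ/3

Derivation:
rank_ℚ(R)=1; free=2−1=1
SNF(R) diag = [3] → torsion [3]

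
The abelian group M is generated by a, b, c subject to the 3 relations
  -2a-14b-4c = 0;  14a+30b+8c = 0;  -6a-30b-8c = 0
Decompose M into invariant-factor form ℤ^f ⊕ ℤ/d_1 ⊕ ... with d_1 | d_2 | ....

rank_ℚ(R)=3; free=3−3=0
SNF(R) diag = [2, 4, 8] → torsion [2, 4, 8]

Answer: M ≅ ℤ/2 ⊕ ℤ/4 ⊕ ℤ/8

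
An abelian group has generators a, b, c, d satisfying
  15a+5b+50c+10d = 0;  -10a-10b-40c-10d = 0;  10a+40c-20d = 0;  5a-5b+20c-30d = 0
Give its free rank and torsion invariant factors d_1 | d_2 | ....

rank_ℚ(R)=4; free=4−4=0
SNF(R) diag = [5, 10, 10, 10] → torsion [5, 10, 10, 10]

Answer: M ≅ ℤ/5 ⊕ ℤ/10 ⊕ ℤ/10 ⊕ ℤ/10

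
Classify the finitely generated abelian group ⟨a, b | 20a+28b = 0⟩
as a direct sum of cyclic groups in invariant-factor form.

Answer: M ≅ ℤ^1 ⊕ ℤ/4

Derivation:
rank_ℚ(R)=1; free=2−1=1
SNF(R) diag = [4] → torsion [4]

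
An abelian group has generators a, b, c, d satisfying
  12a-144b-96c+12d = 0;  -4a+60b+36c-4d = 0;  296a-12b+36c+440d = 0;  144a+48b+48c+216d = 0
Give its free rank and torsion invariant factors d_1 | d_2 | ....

Answer: M ≅ ℤ/4 ⊕ ℤ/12 ⊕ ℤ/24 ⊕ ℤ/72

Derivation:
rank_ℚ(R)=4; free=4−4=0
SNF(R) diag = [4, 12, 24, 72] → torsion [4, 12, 24, 72]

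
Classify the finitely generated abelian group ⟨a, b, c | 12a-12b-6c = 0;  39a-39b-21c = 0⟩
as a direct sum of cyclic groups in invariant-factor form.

rank_ℚ(R)=2; free=3−2=1
SNF(R) diag = [3, 6] → torsion [3, 6]

Answer: M ≅ ℤ^1 ⊕ ℤ/3 ⊕ ℤ/6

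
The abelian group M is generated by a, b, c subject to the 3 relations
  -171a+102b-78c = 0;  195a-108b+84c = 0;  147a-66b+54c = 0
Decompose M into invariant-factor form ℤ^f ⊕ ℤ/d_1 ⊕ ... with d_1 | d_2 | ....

rank_ℚ(R)=3; free=3−3=0
SNF(R) diag = [3, 6, 12] → torsion [3, 6, 12]

Answer: M ≅ ℤ/3 ⊕ ℤ/6 ⊕ ℤ/12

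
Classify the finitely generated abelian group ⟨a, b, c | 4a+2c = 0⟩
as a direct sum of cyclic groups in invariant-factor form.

Answer: M ≅ ℤ^2 ⊕ ℤ/2

Derivation:
rank_ℚ(R)=1; free=3−1=2
SNF(R) diag = [2] → torsion [2]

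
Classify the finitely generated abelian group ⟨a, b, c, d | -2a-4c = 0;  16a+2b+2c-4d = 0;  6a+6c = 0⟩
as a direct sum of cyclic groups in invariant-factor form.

Answer: M ≅ ℤ^1 ⊕ ℤ/2 ⊕ ℤ/2 ⊕ ℤ/6

Derivation:
rank_ℚ(R)=3; free=4−3=1
SNF(R) diag = [2, 2, 6] → torsion [2, 2, 6]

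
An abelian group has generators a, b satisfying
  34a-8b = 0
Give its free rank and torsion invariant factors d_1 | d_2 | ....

rank_ℚ(R)=1; free=2−1=1
SNF(R) diag = [2] → torsion [2]

Answer: M ≅ ℤ^1 ⊕ ℤ/2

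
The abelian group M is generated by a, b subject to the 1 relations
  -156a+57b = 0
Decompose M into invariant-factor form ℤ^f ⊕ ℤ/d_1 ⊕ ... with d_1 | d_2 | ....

rank_ℚ(R)=1; free=2−1=1
SNF(R) diag = [3] → torsion [3]

Answer: M ≅ ℤ^1 ⊕ ℤ/3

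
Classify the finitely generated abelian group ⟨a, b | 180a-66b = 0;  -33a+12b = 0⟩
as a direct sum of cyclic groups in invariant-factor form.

Answer: M ≅ ℤ/3 ⊕ ℤ/6

Derivation:
rank_ℚ(R)=2; free=2−2=0
SNF(R) diag = [3, 6] → torsion [3, 6]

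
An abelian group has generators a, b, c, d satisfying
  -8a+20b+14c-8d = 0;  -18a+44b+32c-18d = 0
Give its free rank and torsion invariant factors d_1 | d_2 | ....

Answer: M ≅ ℤ^2 ⊕ ℤ/2 ⊕ ℤ/2

Derivation:
rank_ℚ(R)=2; free=4−2=2
SNF(R) diag = [2, 2] → torsion [2, 2]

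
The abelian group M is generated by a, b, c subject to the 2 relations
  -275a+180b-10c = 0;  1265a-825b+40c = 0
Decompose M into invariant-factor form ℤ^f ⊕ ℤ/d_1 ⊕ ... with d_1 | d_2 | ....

rank_ℚ(R)=2; free=3−2=1
SNF(R) diag = [5, 15] → torsion [5, 15]

Answer: M ≅ ℤ^1 ⊕ ℤ/5 ⊕ ℤ/15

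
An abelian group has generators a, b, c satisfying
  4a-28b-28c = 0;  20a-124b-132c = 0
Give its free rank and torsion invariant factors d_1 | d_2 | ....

Answer: M ≅ ℤ^1 ⊕ ℤ/4 ⊕ ℤ/8

Derivation:
rank_ℚ(R)=2; free=3−2=1
SNF(R) diag = [4, 8] → torsion [4, 8]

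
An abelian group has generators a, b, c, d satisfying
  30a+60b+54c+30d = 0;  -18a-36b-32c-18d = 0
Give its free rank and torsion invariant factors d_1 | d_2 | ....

rank_ℚ(R)=2; free=4−2=2
SNF(R) diag = [2, 6] → torsion [2, 6]

Answer: M ≅ ℤ^2 ⊕ ℤ/2 ⊕ ℤ/6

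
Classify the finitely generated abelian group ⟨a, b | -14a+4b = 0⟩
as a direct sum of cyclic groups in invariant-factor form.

Answer: M ≅ ℤ^1 ⊕ ℤ/2

Derivation:
rank_ℚ(R)=1; free=2−1=1
SNF(R) diag = [2] → torsion [2]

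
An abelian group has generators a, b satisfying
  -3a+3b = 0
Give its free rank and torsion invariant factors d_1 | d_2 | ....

rank_ℚ(R)=1; free=2−1=1
SNF(R) diag = [3] → torsion [3]

Answer: M ≅ ℤ^1 ⊕ ℤ/3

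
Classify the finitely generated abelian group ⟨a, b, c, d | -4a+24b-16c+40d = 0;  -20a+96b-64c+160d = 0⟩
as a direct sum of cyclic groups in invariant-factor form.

rank_ℚ(R)=2; free=4−2=2
SNF(R) diag = [4, 8] → torsion [4, 8]

Answer: M ≅ ℤ^2 ⊕ ℤ/4 ⊕ ℤ/8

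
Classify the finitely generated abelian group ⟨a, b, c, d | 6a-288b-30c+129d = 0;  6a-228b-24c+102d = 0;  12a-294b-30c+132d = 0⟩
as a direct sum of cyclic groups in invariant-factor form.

Answer: M ≅ ℤ^1 ⊕ ℤ/3 ⊕ ℤ/6 ⊕ ℤ/18

Derivation:
rank_ℚ(R)=3; free=4−3=1
SNF(R) diag = [3, 6, 18] → torsion [3, 6, 18]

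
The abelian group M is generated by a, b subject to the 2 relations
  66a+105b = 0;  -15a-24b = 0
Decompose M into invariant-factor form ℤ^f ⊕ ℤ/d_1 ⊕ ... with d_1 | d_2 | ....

rank_ℚ(R)=2; free=2−2=0
SNF(R) diag = [3, 3] → torsion [3, 3]

Answer: M ≅ ℤ/3 ⊕ ℤ/3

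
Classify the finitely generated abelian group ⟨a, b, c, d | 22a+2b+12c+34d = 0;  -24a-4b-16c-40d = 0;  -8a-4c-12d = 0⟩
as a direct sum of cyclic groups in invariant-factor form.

Answer: M ≅ ℤ^1 ⊕ ℤ/2 ⊕ ℤ/4 ⊕ ℤ/4

Derivation:
rank_ℚ(R)=3; free=4−3=1
SNF(R) diag = [2, 4, 4] → torsion [2, 4, 4]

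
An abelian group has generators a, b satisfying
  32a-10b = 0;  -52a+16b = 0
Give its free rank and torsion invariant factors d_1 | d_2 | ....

rank_ℚ(R)=2; free=2−2=0
SNF(R) diag = [2, 4] → torsion [2, 4]

Answer: M ≅ ℤ/2 ⊕ ℤ/4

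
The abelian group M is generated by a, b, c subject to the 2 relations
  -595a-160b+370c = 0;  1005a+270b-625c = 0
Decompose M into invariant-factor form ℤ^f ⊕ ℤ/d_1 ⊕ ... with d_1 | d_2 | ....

Answer: M ≅ ℤ^1 ⊕ ℤ/5 ⊕ ℤ/5

Derivation:
rank_ℚ(R)=2; free=3−2=1
SNF(R) diag = [5, 5] → torsion [5, 5]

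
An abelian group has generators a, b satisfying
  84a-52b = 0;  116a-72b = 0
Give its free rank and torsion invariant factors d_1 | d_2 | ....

Answer: M ≅ ℤ/4 ⊕ ℤ/4

Derivation:
rank_ℚ(R)=2; free=2−2=0
SNF(R) diag = [4, 4] → torsion [4, 4]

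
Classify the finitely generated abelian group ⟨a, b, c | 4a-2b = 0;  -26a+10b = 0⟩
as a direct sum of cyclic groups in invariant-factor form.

Answer: M ≅ ℤ^1 ⊕ ℤ/2 ⊕ ℤ/6

Derivation:
rank_ℚ(R)=2; free=3−2=1
SNF(R) diag = [2, 6] → torsion [2, 6]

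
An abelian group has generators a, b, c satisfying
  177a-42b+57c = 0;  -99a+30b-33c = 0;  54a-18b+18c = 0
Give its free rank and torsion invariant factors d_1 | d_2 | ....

Answer: M ≅ ℤ/3 ⊕ ℤ/6 ⊕ ℤ/18

Derivation:
rank_ℚ(R)=3; free=3−3=0
SNF(R) diag = [3, 6, 18] → torsion [3, 6, 18]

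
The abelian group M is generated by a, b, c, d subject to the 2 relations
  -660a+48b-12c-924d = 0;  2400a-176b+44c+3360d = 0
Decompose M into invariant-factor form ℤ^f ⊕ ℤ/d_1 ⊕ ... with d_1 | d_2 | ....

rank_ℚ(R)=2; free=4−2=2
SNF(R) diag = [4, 12] → torsion [4, 12]

Answer: M ≅ ℤ^2 ⊕ ℤ/4 ⊕ ℤ/12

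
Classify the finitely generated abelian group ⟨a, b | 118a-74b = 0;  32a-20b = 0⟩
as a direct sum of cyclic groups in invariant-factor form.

Answer: M ≅ ℤ/2 ⊕ ℤ/4

Derivation:
rank_ℚ(R)=2; free=2−2=0
SNF(R) diag = [2, 4] → torsion [2, 4]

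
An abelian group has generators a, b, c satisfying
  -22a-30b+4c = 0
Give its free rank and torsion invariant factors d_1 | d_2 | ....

rank_ℚ(R)=1; free=3−1=2
SNF(R) diag = [2] → torsion [2]

Answer: M ≅ ℤ^2 ⊕ ℤ/2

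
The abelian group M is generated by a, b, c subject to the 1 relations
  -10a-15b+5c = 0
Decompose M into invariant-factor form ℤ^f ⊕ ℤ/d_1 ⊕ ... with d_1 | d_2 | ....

Answer: M ≅ ℤ^2 ⊕ ℤ/5

Derivation:
rank_ℚ(R)=1; free=3−1=2
SNF(R) diag = [5] → torsion [5]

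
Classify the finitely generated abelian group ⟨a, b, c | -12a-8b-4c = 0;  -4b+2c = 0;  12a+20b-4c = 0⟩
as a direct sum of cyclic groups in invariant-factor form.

Answer: M ≅ ℤ/2 ⊕ ℤ/4 ⊕ ℤ/12

Derivation:
rank_ℚ(R)=3; free=3−3=0
SNF(R) diag = [2, 4, 12] → torsion [2, 4, 12]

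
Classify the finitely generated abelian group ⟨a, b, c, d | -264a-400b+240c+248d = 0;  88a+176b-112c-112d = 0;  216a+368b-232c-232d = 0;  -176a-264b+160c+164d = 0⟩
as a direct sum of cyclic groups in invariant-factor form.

rank_ℚ(R)=4; free=4−4=0
SNF(R) diag = [4, 8, 8, 16] → torsion [4, 8, 8, 16]

Answer: M ≅ ℤ/4 ⊕ ℤ/8 ⊕ ℤ/8 ⊕ ℤ/16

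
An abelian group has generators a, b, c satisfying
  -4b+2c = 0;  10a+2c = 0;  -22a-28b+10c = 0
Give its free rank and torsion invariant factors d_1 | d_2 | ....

Answer: M ≅ ℤ/2 ⊕ ℤ/2 ⊕ ℤ/4

Derivation:
rank_ℚ(R)=3; free=3−3=0
SNF(R) diag = [2, 2, 4] → torsion [2, 2, 4]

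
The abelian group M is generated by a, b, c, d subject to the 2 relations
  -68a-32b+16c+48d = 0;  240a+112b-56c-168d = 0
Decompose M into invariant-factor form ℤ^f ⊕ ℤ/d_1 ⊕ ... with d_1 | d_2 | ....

rank_ℚ(R)=2; free=4−2=2
SNF(R) diag = [4, 8] → torsion [4, 8]

Answer: M ≅ ℤ^2 ⊕ ℤ/4 ⊕ ℤ/8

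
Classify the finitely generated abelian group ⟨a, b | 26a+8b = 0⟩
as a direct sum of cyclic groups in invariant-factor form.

rank_ℚ(R)=1; free=2−1=1
SNF(R) diag = [2] → torsion [2]

Answer: M ≅ ℤ^1 ⊕ ℤ/2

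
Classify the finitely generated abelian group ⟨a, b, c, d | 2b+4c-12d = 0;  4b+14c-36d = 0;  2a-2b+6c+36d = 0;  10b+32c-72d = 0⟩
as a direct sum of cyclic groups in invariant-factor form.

Answer: M ≅ ℤ/2 ⊕ ℤ/2 ⊕ ℤ/6 ⊕ ℤ/12

Derivation:
rank_ℚ(R)=4; free=4−4=0
SNF(R) diag = [2, 2, 6, 12] → torsion [2, 2, 6, 12]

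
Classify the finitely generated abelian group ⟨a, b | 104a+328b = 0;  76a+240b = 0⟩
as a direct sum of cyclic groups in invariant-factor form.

rank_ℚ(R)=2; free=2−2=0
SNF(R) diag = [4, 8] → torsion [4, 8]

Answer: M ≅ ℤ/4 ⊕ ℤ/8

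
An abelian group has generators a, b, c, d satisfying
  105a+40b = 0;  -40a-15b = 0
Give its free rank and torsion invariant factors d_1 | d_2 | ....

rank_ℚ(R)=2; free=4−2=2
SNF(R) diag = [5, 5] → torsion [5, 5]

Answer: M ≅ ℤ^2 ⊕ ℤ/5 ⊕ ℤ/5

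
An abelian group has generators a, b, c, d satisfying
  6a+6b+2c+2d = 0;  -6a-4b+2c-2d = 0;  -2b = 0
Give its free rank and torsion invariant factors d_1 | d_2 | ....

Answer: M ≅ ℤ^1 ⊕ ℤ/2 ⊕ ℤ/2 ⊕ ℤ/4

Derivation:
rank_ℚ(R)=3; free=4−3=1
SNF(R) diag = [2, 2, 4] → torsion [2, 2, 4]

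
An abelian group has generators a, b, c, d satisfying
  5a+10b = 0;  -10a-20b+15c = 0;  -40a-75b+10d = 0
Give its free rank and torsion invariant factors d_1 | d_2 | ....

rank_ℚ(R)=3; free=4−3=1
SNF(R) diag = [5, 5, 15] → torsion [5, 5, 15]

Answer: M ≅ ℤ^1 ⊕ ℤ/5 ⊕ ℤ/5 ⊕ ℤ/15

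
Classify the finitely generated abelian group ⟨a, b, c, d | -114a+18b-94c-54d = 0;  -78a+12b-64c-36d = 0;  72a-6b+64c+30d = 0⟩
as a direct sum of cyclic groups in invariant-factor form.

rank_ℚ(R)=3; free=4−3=1
SNF(R) diag = [2, 6, 6] → torsion [2, 6, 6]

Answer: M ≅ ℤ^1 ⊕ ℤ/2 ⊕ ℤ/6 ⊕ ℤ/6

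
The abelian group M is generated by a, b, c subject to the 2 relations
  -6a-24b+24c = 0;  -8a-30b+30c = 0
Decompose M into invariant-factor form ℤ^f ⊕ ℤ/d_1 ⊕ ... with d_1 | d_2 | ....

rank_ℚ(R)=2; free=3−2=1
SNF(R) diag = [2, 6] → torsion [2, 6]

Answer: M ≅ ℤ^1 ⊕ ℤ/2 ⊕ ℤ/6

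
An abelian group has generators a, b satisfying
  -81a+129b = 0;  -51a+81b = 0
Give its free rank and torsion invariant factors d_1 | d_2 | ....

rank_ℚ(R)=2; free=2−2=0
SNF(R) diag = [3, 6] → torsion [3, 6]

Answer: M ≅ ℤ/3 ⊕ ℤ/6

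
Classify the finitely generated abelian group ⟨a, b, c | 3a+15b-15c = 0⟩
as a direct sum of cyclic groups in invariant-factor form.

Answer: M ≅ ℤ^2 ⊕ ℤ/3

Derivation:
rank_ℚ(R)=1; free=3−1=2
SNF(R) diag = [3] → torsion [3]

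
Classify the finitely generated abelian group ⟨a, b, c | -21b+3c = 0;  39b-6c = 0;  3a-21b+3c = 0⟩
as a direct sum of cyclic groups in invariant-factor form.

rank_ℚ(R)=3; free=3−3=0
SNF(R) diag = [3, 3, 3] → torsion [3, 3, 3]

Answer: M ≅ ℤ/3 ⊕ ℤ/3 ⊕ ℤ/3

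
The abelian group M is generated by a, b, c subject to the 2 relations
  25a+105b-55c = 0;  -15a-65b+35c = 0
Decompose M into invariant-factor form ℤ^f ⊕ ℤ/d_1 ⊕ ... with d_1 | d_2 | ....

rank_ℚ(R)=2; free=3−2=1
SNF(R) diag = [5, 10] → torsion [5, 10]

Answer: M ≅ ℤ^1 ⊕ ℤ/5 ⊕ ℤ/10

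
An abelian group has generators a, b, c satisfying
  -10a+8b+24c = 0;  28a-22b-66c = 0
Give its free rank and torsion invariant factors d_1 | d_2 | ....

rank_ℚ(R)=2; free=3−2=1
SNF(R) diag = [2, 2] → torsion [2, 2]

Answer: M ≅ ℤ^1 ⊕ ℤ/2 ⊕ ℤ/2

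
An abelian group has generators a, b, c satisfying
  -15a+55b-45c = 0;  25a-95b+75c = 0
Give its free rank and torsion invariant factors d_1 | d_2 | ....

Answer: M ≅ ℤ^1 ⊕ ℤ/5 ⊕ ℤ/10

Derivation:
rank_ℚ(R)=2; free=3−2=1
SNF(R) diag = [5, 10] → torsion [5, 10]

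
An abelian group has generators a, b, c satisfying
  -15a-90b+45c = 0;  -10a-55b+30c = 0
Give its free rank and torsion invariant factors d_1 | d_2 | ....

rank_ℚ(R)=2; free=3−2=1
SNF(R) diag = [5, 15] → torsion [5, 15]

Answer: M ≅ ℤ^1 ⊕ ℤ/5 ⊕ ℤ/15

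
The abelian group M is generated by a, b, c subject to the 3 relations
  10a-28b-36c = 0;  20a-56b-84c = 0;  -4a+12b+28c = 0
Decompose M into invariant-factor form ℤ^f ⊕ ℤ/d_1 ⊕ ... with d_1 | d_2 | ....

rank_ℚ(R)=3; free=3−3=0
SNF(R) diag = [2, 4, 12] → torsion [2, 4, 12]

Answer: M ≅ ℤ/2 ⊕ ℤ/4 ⊕ ℤ/12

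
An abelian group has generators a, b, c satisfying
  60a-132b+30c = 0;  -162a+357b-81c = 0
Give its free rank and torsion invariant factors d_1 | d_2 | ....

Answer: M ≅ ℤ^1 ⊕ ℤ/3 ⊕ ℤ/6

Derivation:
rank_ℚ(R)=2; free=3−2=1
SNF(R) diag = [3, 6] → torsion [3, 6]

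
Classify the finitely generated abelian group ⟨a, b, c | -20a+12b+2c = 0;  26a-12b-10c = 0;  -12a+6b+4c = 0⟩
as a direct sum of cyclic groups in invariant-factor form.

Answer: M ≅ ℤ/2 ⊕ ℤ/2 ⊕ ℤ/6

Derivation:
rank_ℚ(R)=3; free=3−3=0
SNF(R) diag = [2, 2, 6] → torsion [2, 2, 6]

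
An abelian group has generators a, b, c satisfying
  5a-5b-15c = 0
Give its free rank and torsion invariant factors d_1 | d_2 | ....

Answer: M ≅ ℤ^2 ⊕ ℤ/5

Derivation:
rank_ℚ(R)=1; free=3−1=2
SNF(R) diag = [5] → torsion [5]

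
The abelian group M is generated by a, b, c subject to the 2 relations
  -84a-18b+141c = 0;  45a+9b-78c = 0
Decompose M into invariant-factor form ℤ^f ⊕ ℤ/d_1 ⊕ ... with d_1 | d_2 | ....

Answer: M ≅ ℤ^1 ⊕ ℤ/3 ⊕ ℤ/3

Derivation:
rank_ℚ(R)=2; free=3−2=1
SNF(R) diag = [3, 3] → torsion [3, 3]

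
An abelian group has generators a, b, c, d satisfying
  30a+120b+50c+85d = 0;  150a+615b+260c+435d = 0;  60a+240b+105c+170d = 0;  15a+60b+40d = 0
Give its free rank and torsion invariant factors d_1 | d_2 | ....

Answer: M ≅ ℤ/5 ⊕ ℤ/5 ⊕ ℤ/15 ⊕ ℤ/15

Derivation:
rank_ℚ(R)=4; free=4−4=0
SNF(R) diag = [5, 5, 15, 15] → torsion [5, 5, 15, 15]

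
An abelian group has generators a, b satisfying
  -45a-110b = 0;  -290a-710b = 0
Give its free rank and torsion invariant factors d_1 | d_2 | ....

Answer: M ≅ ℤ/5 ⊕ ℤ/10

Derivation:
rank_ℚ(R)=2; free=2−2=0
SNF(R) diag = [5, 10] → torsion [5, 10]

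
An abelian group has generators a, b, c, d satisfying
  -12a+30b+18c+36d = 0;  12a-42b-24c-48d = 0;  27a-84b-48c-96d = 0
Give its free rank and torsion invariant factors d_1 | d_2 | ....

rank_ℚ(R)=3; free=4−3=1
SNF(R) diag = [3, 6, 6] → torsion [3, 6, 6]

Answer: M ≅ ℤ^1 ⊕ ℤ/3 ⊕ ℤ/6 ⊕ ℤ/6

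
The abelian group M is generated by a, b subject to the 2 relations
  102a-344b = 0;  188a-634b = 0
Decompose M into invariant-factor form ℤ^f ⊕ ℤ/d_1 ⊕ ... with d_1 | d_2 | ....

Answer: M ≅ ℤ/2 ⊕ ℤ/2

Derivation:
rank_ℚ(R)=2; free=2−2=0
SNF(R) diag = [2, 2] → torsion [2, 2]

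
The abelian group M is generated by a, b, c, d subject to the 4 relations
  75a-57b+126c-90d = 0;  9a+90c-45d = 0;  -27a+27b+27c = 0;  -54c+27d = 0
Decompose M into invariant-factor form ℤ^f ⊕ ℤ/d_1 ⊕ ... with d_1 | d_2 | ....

rank_ℚ(R)=4; free=4−4=0
SNF(R) diag = [3, 9, 27, 27] → torsion [3, 9, 27, 27]

Answer: M ≅ ℤ/3 ⊕ ℤ/9 ⊕ ℤ/27 ⊕ ℤ/27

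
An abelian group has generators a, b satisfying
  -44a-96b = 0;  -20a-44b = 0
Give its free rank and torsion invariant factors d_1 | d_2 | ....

Answer: M ≅ ℤ/4 ⊕ ℤ/4

Derivation:
rank_ℚ(R)=2; free=2−2=0
SNF(R) diag = [4, 4] → torsion [4, 4]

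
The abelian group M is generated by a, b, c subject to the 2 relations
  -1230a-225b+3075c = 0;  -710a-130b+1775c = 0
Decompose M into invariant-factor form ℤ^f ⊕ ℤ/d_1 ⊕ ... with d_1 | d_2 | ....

Answer: M ≅ ℤ^1 ⊕ ℤ/5 ⊕ ℤ/15

Derivation:
rank_ℚ(R)=2; free=3−2=1
SNF(R) diag = [5, 15] → torsion [5, 15]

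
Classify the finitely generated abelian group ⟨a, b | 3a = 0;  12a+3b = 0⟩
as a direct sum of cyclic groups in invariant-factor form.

rank_ℚ(R)=2; free=2−2=0
SNF(R) diag = [3, 3] → torsion [3, 3]

Answer: M ≅ ℤ/3 ⊕ ℤ/3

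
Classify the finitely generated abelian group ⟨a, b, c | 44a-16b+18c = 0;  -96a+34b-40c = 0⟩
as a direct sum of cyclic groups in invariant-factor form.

rank_ℚ(R)=2; free=3−2=1
SNF(R) diag = [2, 2] → torsion [2, 2]

Answer: M ≅ ℤ^1 ⊕ ℤ/2 ⊕ ℤ/2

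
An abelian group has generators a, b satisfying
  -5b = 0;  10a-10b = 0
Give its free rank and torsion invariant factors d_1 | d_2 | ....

rank_ℚ(R)=2; free=2−2=0
SNF(R) diag = [5, 10] → torsion [5, 10]

Answer: M ≅ ℤ/5 ⊕ ℤ/10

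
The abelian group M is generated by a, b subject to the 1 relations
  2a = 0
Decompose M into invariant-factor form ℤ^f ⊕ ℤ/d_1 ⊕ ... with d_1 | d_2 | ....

Answer: M ≅ ℤ^1 ⊕ ℤ/2

Derivation:
rank_ℚ(R)=1; free=2−1=1
SNF(R) diag = [2] → torsion [2]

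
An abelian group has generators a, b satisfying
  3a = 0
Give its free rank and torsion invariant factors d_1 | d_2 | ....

Answer: M ≅ ℤ^1 ⊕ ℤ/3

Derivation:
rank_ℚ(R)=1; free=2−1=1
SNF(R) diag = [3] → torsion [3]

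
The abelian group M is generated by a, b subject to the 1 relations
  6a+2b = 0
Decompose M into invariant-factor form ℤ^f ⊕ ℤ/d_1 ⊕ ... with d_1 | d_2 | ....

rank_ℚ(R)=1; free=2−1=1
SNF(R) diag = [2] → torsion [2]

Answer: M ≅ ℤ^1 ⊕ ℤ/2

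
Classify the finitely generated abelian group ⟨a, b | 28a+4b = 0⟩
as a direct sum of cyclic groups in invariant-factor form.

rank_ℚ(R)=1; free=2−1=1
SNF(R) diag = [4] → torsion [4]

Answer: M ≅ ℤ^1 ⊕ ℤ/4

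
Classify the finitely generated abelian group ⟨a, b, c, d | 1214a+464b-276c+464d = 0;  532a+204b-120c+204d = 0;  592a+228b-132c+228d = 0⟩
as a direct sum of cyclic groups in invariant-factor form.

rank_ℚ(R)=3; free=4−3=1
SNF(R) diag = [2, 4, 12] → torsion [2, 4, 12]

Answer: M ≅ ℤ^1 ⊕ ℤ/2 ⊕ ℤ/4 ⊕ ℤ/12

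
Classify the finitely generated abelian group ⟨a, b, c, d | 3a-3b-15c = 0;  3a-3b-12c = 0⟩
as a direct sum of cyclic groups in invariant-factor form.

rank_ℚ(R)=2; free=4−2=2
SNF(R) diag = [3, 3] → torsion [3, 3]

Answer: M ≅ ℤ^2 ⊕ ℤ/3 ⊕ ℤ/3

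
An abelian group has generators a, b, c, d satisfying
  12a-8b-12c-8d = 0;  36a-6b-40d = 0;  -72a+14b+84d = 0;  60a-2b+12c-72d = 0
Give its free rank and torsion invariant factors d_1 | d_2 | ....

Answer: M ≅ ℤ/2 ⊕ ℤ/4 ⊕ ℤ/12 ⊕ ℤ/36

Derivation:
rank_ℚ(R)=4; free=4−4=0
SNF(R) diag = [2, 4, 12, 36] → torsion [2, 4, 12, 36]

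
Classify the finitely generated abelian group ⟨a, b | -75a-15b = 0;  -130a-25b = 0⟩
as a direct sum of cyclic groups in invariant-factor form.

rank_ℚ(R)=2; free=2−2=0
SNF(R) diag = [5, 15] → torsion [5, 15]

Answer: M ≅ ℤ/5 ⊕ ℤ/15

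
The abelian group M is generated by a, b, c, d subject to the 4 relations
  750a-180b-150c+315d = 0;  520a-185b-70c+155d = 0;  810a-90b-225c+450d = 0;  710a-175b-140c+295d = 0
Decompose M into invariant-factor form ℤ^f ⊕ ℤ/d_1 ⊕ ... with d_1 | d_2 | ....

rank_ℚ(R)=4; free=4−4=0
SNF(R) diag = [5, 15, 45, 90] → torsion [5, 15, 45, 90]

Answer: M ≅ ℤ/5 ⊕ ℤ/15 ⊕ ℤ/45 ⊕ ℤ/90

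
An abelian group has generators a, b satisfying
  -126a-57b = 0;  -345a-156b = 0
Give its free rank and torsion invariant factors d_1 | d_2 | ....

Answer: M ≅ ℤ/3 ⊕ ℤ/3

Derivation:
rank_ℚ(R)=2; free=2−2=0
SNF(R) diag = [3, 3] → torsion [3, 3]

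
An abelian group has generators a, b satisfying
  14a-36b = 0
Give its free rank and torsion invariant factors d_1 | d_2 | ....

Answer: M ≅ ℤ^1 ⊕ ℤ/2

Derivation:
rank_ℚ(R)=1; free=2−1=1
SNF(R) diag = [2] → torsion [2]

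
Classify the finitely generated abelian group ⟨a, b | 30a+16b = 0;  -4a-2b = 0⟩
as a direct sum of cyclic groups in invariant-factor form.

Answer: M ≅ ℤ/2 ⊕ ℤ/2

Derivation:
rank_ℚ(R)=2; free=2−2=0
SNF(R) diag = [2, 2] → torsion [2, 2]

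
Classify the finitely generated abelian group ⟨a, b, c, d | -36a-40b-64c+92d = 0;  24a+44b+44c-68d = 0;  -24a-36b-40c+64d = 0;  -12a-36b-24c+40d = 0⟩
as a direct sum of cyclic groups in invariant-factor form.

Answer: M ≅ ℤ/4 ⊕ ℤ/4 ⊕ ℤ/4 ⊕ ℤ/12

Derivation:
rank_ℚ(R)=4; free=4−4=0
SNF(R) diag = [4, 4, 4, 12] → torsion [4, 4, 4, 12]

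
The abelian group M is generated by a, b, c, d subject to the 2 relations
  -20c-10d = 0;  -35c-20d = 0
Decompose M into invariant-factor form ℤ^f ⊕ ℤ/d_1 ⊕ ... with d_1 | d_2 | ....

rank_ℚ(R)=2; free=4−2=2
SNF(R) diag = [5, 10] → torsion [5, 10]

Answer: M ≅ ℤ^2 ⊕ ℤ/5 ⊕ ℤ/10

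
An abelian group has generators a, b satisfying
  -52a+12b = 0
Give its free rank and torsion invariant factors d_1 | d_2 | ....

rank_ℚ(R)=1; free=2−1=1
SNF(R) diag = [4] → torsion [4]

Answer: M ≅ ℤ^1 ⊕ ℤ/4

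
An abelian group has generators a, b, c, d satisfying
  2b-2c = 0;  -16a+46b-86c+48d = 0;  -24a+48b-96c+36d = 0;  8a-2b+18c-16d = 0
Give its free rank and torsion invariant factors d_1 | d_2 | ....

Answer: M ≅ ℤ/2 ⊕ ℤ/4 ⊕ ℤ/8 ⊕ ℤ/24

Derivation:
rank_ℚ(R)=4; free=4−4=0
SNF(R) diag = [2, 4, 8, 24] → torsion [2, 4, 8, 24]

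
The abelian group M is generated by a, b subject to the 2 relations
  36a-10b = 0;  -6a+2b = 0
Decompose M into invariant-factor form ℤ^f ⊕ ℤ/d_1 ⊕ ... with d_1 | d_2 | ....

Answer: M ≅ ℤ/2 ⊕ ℤ/6

Derivation:
rank_ℚ(R)=2; free=2−2=0
SNF(R) diag = [2, 6] → torsion [2, 6]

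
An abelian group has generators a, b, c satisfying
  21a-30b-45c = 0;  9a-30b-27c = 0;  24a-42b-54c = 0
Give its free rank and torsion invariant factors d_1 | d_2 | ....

Answer: M ≅ ℤ/3 ⊕ ℤ/6 ⊕ ℤ/18

Derivation:
rank_ℚ(R)=3; free=3−3=0
SNF(R) diag = [3, 6, 18] → torsion [3, 6, 18]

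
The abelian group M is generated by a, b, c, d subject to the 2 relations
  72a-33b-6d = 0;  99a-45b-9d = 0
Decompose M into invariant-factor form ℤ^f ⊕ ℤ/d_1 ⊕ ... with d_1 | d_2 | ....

rank_ℚ(R)=2; free=4−2=2
SNF(R) diag = [3, 9] → torsion [3, 9]

Answer: M ≅ ℤ^2 ⊕ ℤ/3 ⊕ ℤ/9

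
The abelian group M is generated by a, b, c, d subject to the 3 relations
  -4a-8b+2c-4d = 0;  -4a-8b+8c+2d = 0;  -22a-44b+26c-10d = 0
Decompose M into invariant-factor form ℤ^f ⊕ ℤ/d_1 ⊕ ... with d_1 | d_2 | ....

Answer: M ≅ ℤ^1 ⊕ ℤ/2 ⊕ ℤ/6 ⊕ ℤ/6

Derivation:
rank_ℚ(R)=3; free=4−3=1
SNF(R) diag = [2, 6, 6] → torsion [2, 6, 6]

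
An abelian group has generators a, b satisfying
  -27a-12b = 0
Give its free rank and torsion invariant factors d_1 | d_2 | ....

rank_ℚ(R)=1; free=2−1=1
SNF(R) diag = [3] → torsion [3]

Answer: M ≅ ℤ^1 ⊕ ℤ/3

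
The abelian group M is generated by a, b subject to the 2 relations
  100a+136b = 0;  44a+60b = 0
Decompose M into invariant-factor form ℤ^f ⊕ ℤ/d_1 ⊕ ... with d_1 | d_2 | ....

Answer: M ≅ ℤ/4 ⊕ ℤ/4

Derivation:
rank_ℚ(R)=2; free=2−2=0
SNF(R) diag = [4, 4] → torsion [4, 4]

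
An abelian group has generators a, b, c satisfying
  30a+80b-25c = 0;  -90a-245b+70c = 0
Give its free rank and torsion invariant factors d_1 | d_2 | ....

Answer: M ≅ ℤ^1 ⊕ ℤ/5 ⊕ ℤ/15

Derivation:
rank_ℚ(R)=2; free=3−2=1
SNF(R) diag = [5, 15] → torsion [5, 15]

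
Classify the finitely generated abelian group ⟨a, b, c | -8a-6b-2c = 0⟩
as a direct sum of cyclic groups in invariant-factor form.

Answer: M ≅ ℤ^2 ⊕ ℤ/2

Derivation:
rank_ℚ(R)=1; free=3−1=2
SNF(R) diag = [2] → torsion [2]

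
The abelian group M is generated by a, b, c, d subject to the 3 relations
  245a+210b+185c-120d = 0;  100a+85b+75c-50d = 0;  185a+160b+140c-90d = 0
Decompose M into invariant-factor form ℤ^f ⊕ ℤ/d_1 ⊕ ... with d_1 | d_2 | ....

Answer: M ≅ ℤ^1 ⊕ ℤ/5 ⊕ ℤ/5 ⊕ ℤ/5

Derivation:
rank_ℚ(R)=3; free=4−3=1
SNF(R) diag = [5, 5, 5] → torsion [5, 5, 5]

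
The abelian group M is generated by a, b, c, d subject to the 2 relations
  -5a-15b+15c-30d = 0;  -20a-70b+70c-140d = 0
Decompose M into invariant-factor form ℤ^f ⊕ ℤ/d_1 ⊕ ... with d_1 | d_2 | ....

rank_ℚ(R)=2; free=4−2=2
SNF(R) diag = [5, 10] → torsion [5, 10]

Answer: M ≅ ℤ^2 ⊕ ℤ/5 ⊕ ℤ/10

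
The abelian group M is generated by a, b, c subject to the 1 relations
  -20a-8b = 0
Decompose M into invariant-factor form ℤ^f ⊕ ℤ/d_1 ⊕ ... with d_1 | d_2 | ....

Answer: M ≅ ℤ^2 ⊕ ℤ/4

Derivation:
rank_ℚ(R)=1; free=3−1=2
SNF(R) diag = [4] → torsion [4]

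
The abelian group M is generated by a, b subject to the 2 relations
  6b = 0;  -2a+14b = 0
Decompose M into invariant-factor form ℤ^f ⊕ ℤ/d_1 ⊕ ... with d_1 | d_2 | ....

Answer: M ≅ ℤ/2 ⊕ ℤ/6

Derivation:
rank_ℚ(R)=2; free=2−2=0
SNF(R) diag = [2, 6] → torsion [2, 6]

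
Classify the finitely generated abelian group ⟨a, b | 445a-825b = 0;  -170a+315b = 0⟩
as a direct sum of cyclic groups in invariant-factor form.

rank_ℚ(R)=2; free=2−2=0
SNF(R) diag = [5, 15] → torsion [5, 15]

Answer: M ≅ ℤ/5 ⊕ ℤ/15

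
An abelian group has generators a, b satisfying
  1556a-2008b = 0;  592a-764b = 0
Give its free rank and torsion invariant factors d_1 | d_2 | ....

rank_ℚ(R)=2; free=2−2=0
SNF(R) diag = [4, 12] → torsion [4, 12]

Answer: M ≅ ℤ/4 ⊕ ℤ/12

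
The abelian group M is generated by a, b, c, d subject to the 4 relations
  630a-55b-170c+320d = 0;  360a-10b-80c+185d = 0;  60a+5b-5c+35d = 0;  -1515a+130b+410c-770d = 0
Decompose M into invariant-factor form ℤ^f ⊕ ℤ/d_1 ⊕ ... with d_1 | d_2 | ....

Answer: M ≅ ℤ/5 ⊕ ℤ/15 ⊕ ℤ/45 ⊕ ℤ/45

Derivation:
rank_ℚ(R)=4; free=4−4=0
SNF(R) diag = [5, 15, 45, 45] → torsion [5, 15, 45, 45]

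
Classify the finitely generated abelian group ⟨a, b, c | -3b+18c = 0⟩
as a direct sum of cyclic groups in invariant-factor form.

rank_ℚ(R)=1; free=3−1=2
SNF(R) diag = [3] → torsion [3]

Answer: M ≅ ℤ^2 ⊕ ℤ/3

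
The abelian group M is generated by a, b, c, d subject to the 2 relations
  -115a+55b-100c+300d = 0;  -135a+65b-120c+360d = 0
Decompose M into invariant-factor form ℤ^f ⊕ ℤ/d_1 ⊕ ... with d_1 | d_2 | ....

rank_ℚ(R)=2; free=4−2=2
SNF(R) diag = [5, 10] → torsion [5, 10]

Answer: M ≅ ℤ^2 ⊕ ℤ/5 ⊕ ℤ/10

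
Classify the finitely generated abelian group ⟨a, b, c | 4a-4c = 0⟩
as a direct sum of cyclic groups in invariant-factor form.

Answer: M ≅ ℤ^2 ⊕ ℤ/4

Derivation:
rank_ℚ(R)=1; free=3−1=2
SNF(R) diag = [4] → torsion [4]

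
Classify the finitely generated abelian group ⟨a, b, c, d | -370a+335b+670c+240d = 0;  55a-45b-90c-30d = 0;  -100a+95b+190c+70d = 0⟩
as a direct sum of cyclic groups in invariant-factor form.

Answer: M ≅ ℤ^1 ⊕ ℤ/5 ⊕ ℤ/5 ⊕ ℤ/10

Derivation:
rank_ℚ(R)=3; free=4−3=1
SNF(R) diag = [5, 5, 10] → torsion [5, 5, 10]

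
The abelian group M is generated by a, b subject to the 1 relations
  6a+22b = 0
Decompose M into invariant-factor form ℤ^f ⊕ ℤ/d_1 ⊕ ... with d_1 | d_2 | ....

Answer: M ≅ ℤ^1 ⊕ ℤ/2

Derivation:
rank_ℚ(R)=1; free=2−1=1
SNF(R) diag = [2] → torsion [2]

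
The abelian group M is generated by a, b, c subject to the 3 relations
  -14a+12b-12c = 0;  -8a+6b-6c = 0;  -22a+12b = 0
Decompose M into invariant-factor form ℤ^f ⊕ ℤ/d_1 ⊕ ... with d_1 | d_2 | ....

Answer: M ≅ ℤ/2 ⊕ ℤ/6 ⊕ ℤ/12

Derivation:
rank_ℚ(R)=3; free=3−3=0
SNF(R) diag = [2, 6, 12] → torsion [2, 6, 12]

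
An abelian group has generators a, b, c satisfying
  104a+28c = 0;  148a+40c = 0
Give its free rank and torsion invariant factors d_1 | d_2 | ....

Answer: M ≅ ℤ^1 ⊕ ℤ/4 ⊕ ℤ/4

Derivation:
rank_ℚ(R)=2; free=3−2=1
SNF(R) diag = [4, 4] → torsion [4, 4]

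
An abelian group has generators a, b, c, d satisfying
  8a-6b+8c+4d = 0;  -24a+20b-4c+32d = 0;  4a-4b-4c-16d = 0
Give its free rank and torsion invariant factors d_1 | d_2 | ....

Answer: M ≅ ℤ^1 ⊕ ℤ/2 ⊕ ℤ/4 ⊕ ℤ/4

Derivation:
rank_ℚ(R)=3; free=4−3=1
SNF(R) diag = [2, 4, 4] → torsion [2, 4, 4]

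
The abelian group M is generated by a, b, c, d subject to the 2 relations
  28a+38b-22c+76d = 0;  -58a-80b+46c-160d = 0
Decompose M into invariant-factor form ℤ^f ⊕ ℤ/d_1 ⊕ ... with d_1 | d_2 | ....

Answer: M ≅ ℤ^2 ⊕ ℤ/2 ⊕ ℤ/6

Derivation:
rank_ℚ(R)=2; free=4−2=2
SNF(R) diag = [2, 6] → torsion [2, 6]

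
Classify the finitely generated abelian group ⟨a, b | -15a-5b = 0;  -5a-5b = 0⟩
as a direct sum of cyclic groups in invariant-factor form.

rank_ℚ(R)=2; free=2−2=0
SNF(R) diag = [5, 10] → torsion [5, 10]

Answer: M ≅ ℤ/5 ⊕ ℤ/10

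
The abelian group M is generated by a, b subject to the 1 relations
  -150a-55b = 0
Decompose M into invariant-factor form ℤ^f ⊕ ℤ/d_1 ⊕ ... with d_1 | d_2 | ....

Answer: M ≅ ℤ^1 ⊕ ℤ/5

Derivation:
rank_ℚ(R)=1; free=2−1=1
SNF(R) diag = [5] → torsion [5]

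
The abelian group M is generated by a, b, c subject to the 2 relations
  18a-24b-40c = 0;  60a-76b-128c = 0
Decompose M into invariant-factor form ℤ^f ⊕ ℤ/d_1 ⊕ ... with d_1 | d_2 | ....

Answer: M ≅ ℤ^1 ⊕ ℤ/2 ⊕ ℤ/4

Derivation:
rank_ℚ(R)=2; free=3−2=1
SNF(R) diag = [2, 4] → torsion [2, 4]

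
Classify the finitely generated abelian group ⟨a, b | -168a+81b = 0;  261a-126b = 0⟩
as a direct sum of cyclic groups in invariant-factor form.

rank_ℚ(R)=2; free=2−2=0
SNF(R) diag = [3, 9] → torsion [3, 9]

Answer: M ≅ ℤ/3 ⊕ ℤ/9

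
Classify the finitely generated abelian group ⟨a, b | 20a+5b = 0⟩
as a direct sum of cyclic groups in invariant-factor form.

Answer: M ≅ ℤ^1 ⊕ ℤ/5

Derivation:
rank_ℚ(R)=1; free=2−1=1
SNF(R) diag = [5] → torsion [5]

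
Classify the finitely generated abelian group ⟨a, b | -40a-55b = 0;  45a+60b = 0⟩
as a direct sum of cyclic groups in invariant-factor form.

rank_ℚ(R)=2; free=2−2=0
SNF(R) diag = [5, 15] → torsion [5, 15]

Answer: M ≅ ℤ/5 ⊕ ℤ/15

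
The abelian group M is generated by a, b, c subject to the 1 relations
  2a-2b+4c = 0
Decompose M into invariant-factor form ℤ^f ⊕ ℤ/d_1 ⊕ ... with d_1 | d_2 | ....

rank_ℚ(R)=1; free=3−1=2
SNF(R) diag = [2] → torsion [2]

Answer: M ≅ ℤ^2 ⊕ ℤ/2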